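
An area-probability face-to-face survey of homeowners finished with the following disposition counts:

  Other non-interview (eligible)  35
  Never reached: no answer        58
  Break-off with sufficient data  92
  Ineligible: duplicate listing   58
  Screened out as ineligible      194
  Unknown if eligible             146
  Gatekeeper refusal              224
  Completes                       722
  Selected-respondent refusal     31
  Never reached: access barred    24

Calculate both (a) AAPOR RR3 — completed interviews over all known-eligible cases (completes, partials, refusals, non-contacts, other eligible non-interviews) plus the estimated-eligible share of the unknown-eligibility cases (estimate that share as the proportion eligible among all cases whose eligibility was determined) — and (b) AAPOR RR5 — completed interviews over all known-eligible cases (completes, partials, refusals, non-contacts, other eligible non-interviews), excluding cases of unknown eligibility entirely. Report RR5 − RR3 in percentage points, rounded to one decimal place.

5.6

Declined to participate = 224 + 31 = 255
No answer / not reached = 58 + 24 = 82
Screened out, ineligible = 194 + 58 = 252
Top → 722
Determined eligible → 722 + 92 + 255 + 82 + 35 = 1186
e = 1186 / (1186 + 252) = 1186 / 1438 = 0.8248
Estimated eligible among unknowns → 0.8248 × 146 = 120.42
Denom → 1186 + 120.42 = 1306.42
RR3 = 722 / 1306.42 = 0.5527
Denom → 722 + 92 + 255 + 82 + 35 = 1186
RR5 = 722 / 1186 = 0.6088
Difference = 60.88 − 55.27 = 5.61 percentage points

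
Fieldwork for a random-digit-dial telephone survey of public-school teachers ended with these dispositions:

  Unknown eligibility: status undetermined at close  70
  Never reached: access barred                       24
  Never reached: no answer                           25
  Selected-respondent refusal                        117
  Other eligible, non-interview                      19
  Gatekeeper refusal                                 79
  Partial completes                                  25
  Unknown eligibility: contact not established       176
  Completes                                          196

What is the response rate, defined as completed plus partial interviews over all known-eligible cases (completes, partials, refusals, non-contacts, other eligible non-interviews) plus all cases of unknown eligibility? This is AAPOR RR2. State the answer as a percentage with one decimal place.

Declined to participate = 79 + 117 = 196
No answer / not reached = 25 + 24 = 49
Undetermined eligibility = 176 + 70 = 246
Top = 196 + 25 = 221
Base = 196 + 25 + 196 + 49 + 19 + 246 = 731
RR2 = 221 / 731 = 0.3023

30.2%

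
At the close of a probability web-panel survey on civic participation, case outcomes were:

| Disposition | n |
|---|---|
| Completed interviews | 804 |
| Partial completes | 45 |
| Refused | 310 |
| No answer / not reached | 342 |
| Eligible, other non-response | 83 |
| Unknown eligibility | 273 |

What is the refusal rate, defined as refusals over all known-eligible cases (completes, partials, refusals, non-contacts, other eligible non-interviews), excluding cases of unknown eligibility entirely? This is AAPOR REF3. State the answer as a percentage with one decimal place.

19.6%

Num = 310
Base = 804 + 45 + 310 + 342 + 83 = 1584
REF3 = 310 / 1584 = 0.1957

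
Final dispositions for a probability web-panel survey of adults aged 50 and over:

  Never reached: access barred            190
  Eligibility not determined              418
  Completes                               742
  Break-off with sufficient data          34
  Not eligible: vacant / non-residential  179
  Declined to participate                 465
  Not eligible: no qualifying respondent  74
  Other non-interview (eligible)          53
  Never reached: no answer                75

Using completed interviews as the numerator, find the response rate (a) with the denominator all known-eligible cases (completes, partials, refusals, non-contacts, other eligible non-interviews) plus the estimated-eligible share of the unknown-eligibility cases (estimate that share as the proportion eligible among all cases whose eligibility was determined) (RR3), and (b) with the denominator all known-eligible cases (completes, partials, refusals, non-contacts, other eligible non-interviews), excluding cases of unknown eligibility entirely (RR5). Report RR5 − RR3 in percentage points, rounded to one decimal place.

8.9

No contact after all attempts = 75 + 190 = 265
Out of scope = 74 + 179 = 253
Top → 742
Determined eligible → 742 + 34 + 465 + 265 + 53 = 1559
e = 1559 / (1559 + 253) = 1559 / 1812 = 0.8604
e × U → 0.8604 × 418 = 359.65
Denominator → 1559 + 359.65 = 1918.65
RR3 = 742 / 1918.65 = 0.3867
Denominator → 742 + 34 + 465 + 265 + 53 = 1559
RR5 = 742 / 1559 = 0.4759
Difference = 47.59 − 38.67 = 8.92 percentage points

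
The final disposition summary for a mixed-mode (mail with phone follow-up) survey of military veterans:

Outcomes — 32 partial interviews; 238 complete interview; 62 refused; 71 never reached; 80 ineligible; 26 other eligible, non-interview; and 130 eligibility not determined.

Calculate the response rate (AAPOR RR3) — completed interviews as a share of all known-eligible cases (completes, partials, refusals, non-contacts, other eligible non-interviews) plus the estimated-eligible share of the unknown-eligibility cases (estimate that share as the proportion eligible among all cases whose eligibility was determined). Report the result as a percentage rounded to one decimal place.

44.2%

Numerator: 238
Known eligible: 238 + 32 + 62 + 71 + 26 = 429
e = 429 / (429 + 80) = 429 / 509 = 0.8428
Estimated eligible among unknowns: 0.8428 × 130 = 109.56
Denominator: 429 + 109.56 = 538.56
RR3 = 238 / 538.56 = 0.4419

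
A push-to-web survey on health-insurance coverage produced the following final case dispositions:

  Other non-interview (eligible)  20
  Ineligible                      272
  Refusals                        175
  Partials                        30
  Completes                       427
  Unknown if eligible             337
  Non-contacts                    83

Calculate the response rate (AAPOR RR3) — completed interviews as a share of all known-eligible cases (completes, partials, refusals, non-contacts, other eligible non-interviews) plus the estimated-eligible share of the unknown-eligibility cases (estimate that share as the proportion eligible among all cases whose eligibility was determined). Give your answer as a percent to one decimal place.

43.5%

Num: 427
Determined eligible: 427 + 30 + 175 + 83 + 20 = 735
e = 735 / (735 + 272) = 735 / 1007 = 0.7299
Estimated eligible among unknowns: 0.7299 × 337 = 245.98
Base: 735 + 245.98 = 980.98
RR3 = 427 / 980.98 = 0.4353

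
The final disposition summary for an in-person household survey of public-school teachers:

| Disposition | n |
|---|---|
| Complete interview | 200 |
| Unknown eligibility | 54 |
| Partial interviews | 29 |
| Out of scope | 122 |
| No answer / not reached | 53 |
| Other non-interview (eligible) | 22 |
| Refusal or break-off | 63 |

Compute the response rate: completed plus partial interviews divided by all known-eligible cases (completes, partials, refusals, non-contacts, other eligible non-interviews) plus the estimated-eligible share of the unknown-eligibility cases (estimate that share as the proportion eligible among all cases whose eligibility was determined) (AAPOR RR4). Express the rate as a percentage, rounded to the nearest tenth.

Num → 200 + 29 = 229
Determined eligible → 200 + 29 + 63 + 53 + 22 = 367
e = 367 / (367 + 122) = 367 / 489 = 0.7505
e × U → 0.7505 × 54 = 40.53
Denominator → 367 + 40.53 = 407.53
RR4 = 229 / 407.53 = 0.5619

56.2%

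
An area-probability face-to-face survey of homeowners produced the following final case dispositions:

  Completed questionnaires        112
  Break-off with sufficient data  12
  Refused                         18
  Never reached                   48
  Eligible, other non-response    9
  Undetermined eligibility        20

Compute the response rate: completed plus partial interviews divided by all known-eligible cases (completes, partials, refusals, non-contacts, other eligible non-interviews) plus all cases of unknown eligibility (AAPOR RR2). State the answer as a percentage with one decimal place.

Top = 112 + 12 = 124
Denom = 112 + 12 + 18 + 48 + 9 + 20 = 219
RR2 = 124 / 219 = 0.5662

56.6%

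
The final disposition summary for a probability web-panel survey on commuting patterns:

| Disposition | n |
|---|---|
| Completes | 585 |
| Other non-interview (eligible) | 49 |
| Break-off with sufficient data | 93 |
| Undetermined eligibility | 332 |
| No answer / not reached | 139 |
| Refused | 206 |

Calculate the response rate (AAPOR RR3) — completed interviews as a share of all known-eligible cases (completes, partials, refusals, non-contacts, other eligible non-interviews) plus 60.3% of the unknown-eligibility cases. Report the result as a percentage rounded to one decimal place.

Num → 585
Eligible (known) → 585 + 93 + 206 + 139 + 49 = 1072
Estimated eligible among unknowns → 0.6030 × 332 = 200.20
Denominator → 1072 + 200.20 = 1272.20
RR3 = 585 / 1272.20 = 0.4598

46.0%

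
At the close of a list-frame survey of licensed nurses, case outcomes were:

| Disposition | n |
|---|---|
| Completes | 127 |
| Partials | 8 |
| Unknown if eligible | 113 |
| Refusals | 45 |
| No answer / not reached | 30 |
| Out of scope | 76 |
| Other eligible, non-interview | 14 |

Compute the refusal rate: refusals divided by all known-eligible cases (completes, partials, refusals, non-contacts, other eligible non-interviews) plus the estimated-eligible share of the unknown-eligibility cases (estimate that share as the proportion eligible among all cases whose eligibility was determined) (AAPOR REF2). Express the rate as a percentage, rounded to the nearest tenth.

14.6%

Numerator = 45
Known eligible = 127 + 8 + 45 + 30 + 14 = 224
e = 224 / (224 + 76) = 224 / 300 = 0.7467
Eligible share of unknowns = 0.7467 × 113 = 84.38
Base = 224 + 84.38 = 308.38
REF2 = 45 / 308.38 = 0.1459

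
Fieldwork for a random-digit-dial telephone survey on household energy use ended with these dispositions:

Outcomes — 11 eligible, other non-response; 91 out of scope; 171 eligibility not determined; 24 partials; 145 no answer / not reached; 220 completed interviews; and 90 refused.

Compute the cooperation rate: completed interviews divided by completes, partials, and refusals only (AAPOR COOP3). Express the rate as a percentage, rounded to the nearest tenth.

65.9%

Num: 220
Base: 220 + 24 + 90 = 334
COOP3 = 220 / 334 = 0.6587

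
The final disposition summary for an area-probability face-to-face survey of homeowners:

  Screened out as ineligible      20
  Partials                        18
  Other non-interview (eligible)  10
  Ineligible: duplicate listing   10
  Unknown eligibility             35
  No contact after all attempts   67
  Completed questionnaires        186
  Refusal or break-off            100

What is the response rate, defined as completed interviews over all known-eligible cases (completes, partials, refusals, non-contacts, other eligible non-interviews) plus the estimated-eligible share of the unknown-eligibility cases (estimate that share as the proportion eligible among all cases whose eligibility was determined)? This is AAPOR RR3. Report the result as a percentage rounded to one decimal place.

45.0%

Out of scope = 20 + 10 = 30
Num: 186
Determined eligible: 186 + 18 + 100 + 67 + 10 = 381
e = 381 / (381 + 30) = 381 / 411 = 0.9270
Estimated eligible among unknowns: 0.9270 × 35 = 32.45
Base: 381 + 32.45 = 413.45
RR3 = 186 / 413.45 = 0.4499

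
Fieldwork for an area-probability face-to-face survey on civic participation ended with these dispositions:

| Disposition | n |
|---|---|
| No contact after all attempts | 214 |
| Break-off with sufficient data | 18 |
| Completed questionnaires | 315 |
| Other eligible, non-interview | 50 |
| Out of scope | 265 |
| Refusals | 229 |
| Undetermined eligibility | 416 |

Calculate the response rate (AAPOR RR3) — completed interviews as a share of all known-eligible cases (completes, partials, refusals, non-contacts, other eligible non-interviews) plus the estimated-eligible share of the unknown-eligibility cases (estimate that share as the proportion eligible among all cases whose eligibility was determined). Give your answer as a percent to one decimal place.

Numerator → 315
Eligible (known) → 315 + 18 + 229 + 214 + 50 = 826
e = 826 / (826 + 265) = 826 / 1091 = 0.7571
Eligible share of unknowns → 0.7571 × 416 = 314.95
Denom → 826 + 314.95 = 1140.95
RR3 = 315 / 1140.95 = 0.2761

27.6%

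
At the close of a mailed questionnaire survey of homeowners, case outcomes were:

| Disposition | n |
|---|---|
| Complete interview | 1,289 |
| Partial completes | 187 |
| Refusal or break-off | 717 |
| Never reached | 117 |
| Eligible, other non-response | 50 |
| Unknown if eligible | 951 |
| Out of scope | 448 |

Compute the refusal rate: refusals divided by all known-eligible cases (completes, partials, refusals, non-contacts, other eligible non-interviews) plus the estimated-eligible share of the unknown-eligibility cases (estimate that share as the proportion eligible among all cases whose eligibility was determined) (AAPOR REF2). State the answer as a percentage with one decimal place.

22.7%

Num = 717
Eligible (known) = 1289 + 187 + 717 + 117 + 50 = 2360
e = 2360 / (2360 + 448) = 2360 / 2808 = 0.8405
e × U = 0.8405 × 951 = 799.32
Denom = 2360 + 799.32 = 3159.32
REF2 = 717 / 3159.32 = 0.2269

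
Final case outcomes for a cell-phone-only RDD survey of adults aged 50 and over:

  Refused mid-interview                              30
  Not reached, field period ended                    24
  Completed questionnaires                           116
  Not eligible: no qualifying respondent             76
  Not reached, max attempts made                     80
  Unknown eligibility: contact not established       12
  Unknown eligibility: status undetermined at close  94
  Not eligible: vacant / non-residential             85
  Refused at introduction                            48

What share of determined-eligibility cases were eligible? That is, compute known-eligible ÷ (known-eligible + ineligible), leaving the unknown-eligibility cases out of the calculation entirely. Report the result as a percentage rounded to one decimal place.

64.9%

Refused = 48 + 30 = 78
Non-contacts = 24 + 80 = 104
Unknown eligibility = 12 + 94 = 106
Out of scope = 76 + 85 = 161
Known eligible → 116 + 78 + 104 = 298
e = 298 / (298 + 161) = 298 / 459 = 0.6492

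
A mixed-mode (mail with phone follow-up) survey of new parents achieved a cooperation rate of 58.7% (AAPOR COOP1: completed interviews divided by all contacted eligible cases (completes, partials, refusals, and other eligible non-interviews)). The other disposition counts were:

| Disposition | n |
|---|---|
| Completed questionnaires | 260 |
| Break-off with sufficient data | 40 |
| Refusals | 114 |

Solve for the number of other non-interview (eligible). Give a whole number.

COOP1 = 260 / D = 0.587
D = 260 / 0.587 = 442.9
Other denominator terms total 414
other non-interview (eligible) = 442.9 − 414 ≈ 29

29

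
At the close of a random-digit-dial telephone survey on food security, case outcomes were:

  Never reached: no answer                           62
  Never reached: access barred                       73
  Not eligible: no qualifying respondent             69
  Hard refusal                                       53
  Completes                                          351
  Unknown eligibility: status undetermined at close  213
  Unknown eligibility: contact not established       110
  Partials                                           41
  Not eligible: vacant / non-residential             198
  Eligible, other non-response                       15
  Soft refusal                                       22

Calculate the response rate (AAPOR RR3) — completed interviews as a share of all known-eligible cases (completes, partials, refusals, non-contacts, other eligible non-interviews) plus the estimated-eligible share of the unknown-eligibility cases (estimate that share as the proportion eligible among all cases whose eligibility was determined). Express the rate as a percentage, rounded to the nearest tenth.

41.7%

Refusals = 53 + 22 = 75
Non-contacts = 62 + 73 = 135
Undetermined eligibility = 110 + 213 = 323
Out of scope = 69 + 198 = 267
Numerator: 351
Determined eligible: 351 + 41 + 75 + 135 + 15 = 617
e = 617 / (617 + 267) = 617 / 884 = 0.6980
Eligible share of unknowns: 0.6980 × 323 = 225.45
Denom: 617 + 225.45 = 842.45
RR3 = 351 / 842.45 = 0.4166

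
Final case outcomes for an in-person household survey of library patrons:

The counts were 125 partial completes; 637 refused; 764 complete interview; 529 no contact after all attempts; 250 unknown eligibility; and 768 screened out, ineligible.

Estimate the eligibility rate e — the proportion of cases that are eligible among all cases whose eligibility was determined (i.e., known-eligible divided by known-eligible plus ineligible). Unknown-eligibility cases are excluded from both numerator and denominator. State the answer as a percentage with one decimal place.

Eligible (known) → 764 + 125 + 637 + 529 = 2055
e = 2055 / (2055 + 768) = 2055 / 2823 = 0.7279

72.8%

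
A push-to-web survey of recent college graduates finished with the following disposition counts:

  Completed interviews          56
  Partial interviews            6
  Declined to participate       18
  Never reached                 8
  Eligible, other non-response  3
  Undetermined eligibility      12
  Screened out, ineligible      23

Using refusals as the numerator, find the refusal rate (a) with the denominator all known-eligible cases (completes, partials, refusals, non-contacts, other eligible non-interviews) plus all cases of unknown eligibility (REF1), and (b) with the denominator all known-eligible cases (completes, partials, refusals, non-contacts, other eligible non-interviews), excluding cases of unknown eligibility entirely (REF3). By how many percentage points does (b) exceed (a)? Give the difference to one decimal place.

2.3

Numerator: 18
Base: 56 + 6 + 18 + 8 + 3 + 12 = 103
REF1 = 18 / 103 = 0.1748
Base: 56 + 6 + 18 + 8 + 3 = 91
REF3 = 18 / 91 = 0.1978
Difference = 19.78 − 17.48 = 2.30 percentage points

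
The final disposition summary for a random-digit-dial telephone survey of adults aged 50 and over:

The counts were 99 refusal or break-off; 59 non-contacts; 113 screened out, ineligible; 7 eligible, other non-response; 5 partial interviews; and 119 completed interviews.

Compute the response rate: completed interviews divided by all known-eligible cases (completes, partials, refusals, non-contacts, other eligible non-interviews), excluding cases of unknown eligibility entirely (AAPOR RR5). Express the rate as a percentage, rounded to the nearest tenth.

Numerator = 119
Denom = 119 + 5 + 99 + 59 + 7 = 289
RR5 = 119 / 289 = 0.4118

41.2%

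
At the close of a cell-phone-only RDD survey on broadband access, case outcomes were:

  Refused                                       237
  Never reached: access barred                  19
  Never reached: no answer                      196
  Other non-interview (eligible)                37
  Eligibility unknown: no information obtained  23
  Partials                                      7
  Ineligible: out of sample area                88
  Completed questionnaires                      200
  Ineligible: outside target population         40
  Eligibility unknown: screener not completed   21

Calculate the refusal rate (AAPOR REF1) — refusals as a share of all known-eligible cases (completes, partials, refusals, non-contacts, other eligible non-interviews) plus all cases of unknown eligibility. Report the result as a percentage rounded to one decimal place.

32.0%

Non-contacts = 196 + 19 = 215
Eligibility not determined = 21 + 23 = 44
Out of scope = 40 + 88 = 128
Num → 237
Denominator → 200 + 7 + 237 + 215 + 37 + 44 = 740
REF1 = 237 / 740 = 0.3203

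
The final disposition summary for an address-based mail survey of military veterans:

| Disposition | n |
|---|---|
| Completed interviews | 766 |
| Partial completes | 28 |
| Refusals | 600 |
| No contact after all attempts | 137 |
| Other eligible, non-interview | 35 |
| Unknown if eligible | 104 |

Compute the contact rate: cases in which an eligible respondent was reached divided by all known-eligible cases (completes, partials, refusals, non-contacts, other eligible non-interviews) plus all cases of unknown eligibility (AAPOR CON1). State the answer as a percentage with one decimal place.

Top: 766 + 28 + 600 + 35 = 1429
Denominator: 766 + 28 + 600 + 137 + 35 + 104 = 1670
CON1 = 1429 / 1670 = 0.8557

85.6%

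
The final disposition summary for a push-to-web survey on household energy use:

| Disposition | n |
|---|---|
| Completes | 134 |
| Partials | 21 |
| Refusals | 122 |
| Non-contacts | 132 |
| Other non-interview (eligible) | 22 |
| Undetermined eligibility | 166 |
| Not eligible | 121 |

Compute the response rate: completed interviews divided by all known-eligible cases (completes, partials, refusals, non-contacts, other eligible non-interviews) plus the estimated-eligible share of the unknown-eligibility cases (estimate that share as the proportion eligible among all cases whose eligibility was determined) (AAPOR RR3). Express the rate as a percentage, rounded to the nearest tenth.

Numerator → 134
Known eligible → 134 + 21 + 122 + 132 + 22 = 431
e = 431 / (431 + 121) = 431 / 552 = 0.7808
e × U → 0.7808 × 166 = 129.61
Denominator → 431 + 129.61 = 560.61
RR3 = 134 / 560.61 = 0.2390

23.9%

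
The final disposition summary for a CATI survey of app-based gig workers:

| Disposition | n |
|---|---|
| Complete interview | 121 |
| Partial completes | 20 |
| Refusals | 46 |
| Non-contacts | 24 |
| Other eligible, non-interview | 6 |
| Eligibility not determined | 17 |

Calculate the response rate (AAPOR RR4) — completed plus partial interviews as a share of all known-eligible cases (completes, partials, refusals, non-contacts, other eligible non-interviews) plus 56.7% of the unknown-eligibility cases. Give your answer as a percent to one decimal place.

Top = 121 + 20 = 141
Eligible (known) = 121 + 20 + 46 + 24 + 6 = 217
e × U = 0.5670 × 17 = 9.64
Base = 217 + 9.64 = 226.64
RR4 = 141 / 226.64 = 0.6221

62.2%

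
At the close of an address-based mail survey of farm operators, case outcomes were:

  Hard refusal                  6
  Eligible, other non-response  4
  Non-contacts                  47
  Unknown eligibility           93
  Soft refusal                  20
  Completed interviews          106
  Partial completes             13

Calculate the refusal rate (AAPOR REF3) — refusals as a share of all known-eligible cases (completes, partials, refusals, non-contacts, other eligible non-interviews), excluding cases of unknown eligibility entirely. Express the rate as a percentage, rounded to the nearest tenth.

Refusals = 6 + 20 = 26
Num = 26
Base = 106 + 13 + 26 + 47 + 4 = 196
REF3 = 26 / 196 = 0.1327

13.3%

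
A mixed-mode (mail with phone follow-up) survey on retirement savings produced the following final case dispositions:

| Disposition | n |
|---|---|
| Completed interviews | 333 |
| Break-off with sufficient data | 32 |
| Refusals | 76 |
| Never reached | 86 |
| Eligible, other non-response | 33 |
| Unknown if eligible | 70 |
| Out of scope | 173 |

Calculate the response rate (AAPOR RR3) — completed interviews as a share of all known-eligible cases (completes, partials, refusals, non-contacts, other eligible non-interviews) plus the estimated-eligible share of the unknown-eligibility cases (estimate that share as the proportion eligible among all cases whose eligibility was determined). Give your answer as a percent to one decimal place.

54.3%

Top: 333
Eligible (known): 333 + 32 + 76 + 86 + 33 = 560
e = 560 / (560 + 173) = 560 / 733 = 0.7640
Estimated eligible among unknowns: 0.7640 × 70 = 53.48
Denom: 560 + 53.48 = 613.48
RR3 = 333 / 613.48 = 0.5428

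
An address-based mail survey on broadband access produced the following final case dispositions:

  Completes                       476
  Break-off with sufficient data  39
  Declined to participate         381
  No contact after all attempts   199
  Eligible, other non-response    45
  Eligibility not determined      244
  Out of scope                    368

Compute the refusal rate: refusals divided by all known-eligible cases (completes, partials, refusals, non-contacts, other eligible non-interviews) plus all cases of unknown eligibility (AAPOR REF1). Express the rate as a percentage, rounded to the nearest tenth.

Top → 381
Denom → 476 + 39 + 381 + 199 + 45 + 244 = 1384
REF1 = 381 / 1384 = 0.2753

27.5%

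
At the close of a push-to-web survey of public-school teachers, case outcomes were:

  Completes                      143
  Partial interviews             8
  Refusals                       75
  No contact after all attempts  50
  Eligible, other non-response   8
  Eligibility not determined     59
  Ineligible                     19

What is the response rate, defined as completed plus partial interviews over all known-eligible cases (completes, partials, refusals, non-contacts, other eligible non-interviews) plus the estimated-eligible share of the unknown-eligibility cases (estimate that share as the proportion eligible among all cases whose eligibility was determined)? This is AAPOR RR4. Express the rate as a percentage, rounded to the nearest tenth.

44.5%

Top = 143 + 8 = 151
Known eligible = 143 + 8 + 75 + 50 + 8 = 284
e = 284 / (284 + 19) = 284 / 303 = 0.9373
e × U = 0.9373 × 59 = 55.30
Denominator = 284 + 55.30 = 339.30
RR4 = 151 / 339.30 = 0.4450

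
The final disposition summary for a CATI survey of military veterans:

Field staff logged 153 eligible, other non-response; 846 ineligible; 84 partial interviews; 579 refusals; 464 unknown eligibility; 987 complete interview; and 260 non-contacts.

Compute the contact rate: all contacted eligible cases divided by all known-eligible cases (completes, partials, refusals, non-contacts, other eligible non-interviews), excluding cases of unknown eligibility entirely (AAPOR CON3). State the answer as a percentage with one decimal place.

87.4%

Num = 987 + 84 + 579 + 153 = 1803
Denominator = 987 + 84 + 579 + 260 + 153 = 2063
CON3 = 1803 / 2063 = 0.8740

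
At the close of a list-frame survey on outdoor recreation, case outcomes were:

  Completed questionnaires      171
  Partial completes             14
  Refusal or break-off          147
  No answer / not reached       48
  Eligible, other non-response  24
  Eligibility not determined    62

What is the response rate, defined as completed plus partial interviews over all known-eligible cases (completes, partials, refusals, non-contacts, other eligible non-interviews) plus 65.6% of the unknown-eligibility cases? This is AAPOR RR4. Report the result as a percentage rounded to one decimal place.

Numerator → 171 + 14 = 185
Eligible (known) → 171 + 14 + 147 + 48 + 24 = 404
Eligible share of unknowns → 0.6560 × 62 = 40.67
Denom → 404 + 40.67 = 444.67
RR4 = 185 / 444.67 = 0.4160

41.6%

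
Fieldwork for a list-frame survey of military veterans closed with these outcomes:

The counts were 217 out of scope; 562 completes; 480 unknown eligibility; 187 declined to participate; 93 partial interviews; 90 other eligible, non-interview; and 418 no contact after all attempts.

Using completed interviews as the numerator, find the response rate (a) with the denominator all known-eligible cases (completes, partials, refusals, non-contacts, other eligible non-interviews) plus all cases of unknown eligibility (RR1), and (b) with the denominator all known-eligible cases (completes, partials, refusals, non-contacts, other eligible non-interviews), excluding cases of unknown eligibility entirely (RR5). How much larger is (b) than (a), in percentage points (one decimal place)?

Top: 562
Base: 562 + 93 + 187 + 418 + 90 + 480 = 1830
RR1 = 562 / 1830 = 0.3071
Base: 562 + 93 + 187 + 418 + 90 = 1350
RR5 = 562 / 1350 = 0.4163
Difference = 41.63 − 30.71 = 10.92 percentage points

10.9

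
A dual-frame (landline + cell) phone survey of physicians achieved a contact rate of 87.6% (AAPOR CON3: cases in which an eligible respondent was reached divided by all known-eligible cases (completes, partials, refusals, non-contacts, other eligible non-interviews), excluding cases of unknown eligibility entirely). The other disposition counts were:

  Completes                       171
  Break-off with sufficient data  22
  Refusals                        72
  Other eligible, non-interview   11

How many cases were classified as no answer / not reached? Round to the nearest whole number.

39

Numerator: 171 + 22 + 72 + 11 = 276
CON3 = 276 / D = 0.876
D = 276 / 0.876 = 315.1
Other denominator terms total 276
no answer / not reached = 315.1 − 276 ≈ 39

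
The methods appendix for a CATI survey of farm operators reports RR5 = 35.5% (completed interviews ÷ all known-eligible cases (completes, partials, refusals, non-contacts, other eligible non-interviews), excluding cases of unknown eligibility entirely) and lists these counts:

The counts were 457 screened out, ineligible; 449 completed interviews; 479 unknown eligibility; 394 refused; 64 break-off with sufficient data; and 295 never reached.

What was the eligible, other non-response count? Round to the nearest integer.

RR5 = 449 / D = 0.355
D = 449 / 0.355 = 1264.8
Remaining denominator categories sum to 1202
eligible, other non-response = 1264.8 − 1202 ≈ 63

63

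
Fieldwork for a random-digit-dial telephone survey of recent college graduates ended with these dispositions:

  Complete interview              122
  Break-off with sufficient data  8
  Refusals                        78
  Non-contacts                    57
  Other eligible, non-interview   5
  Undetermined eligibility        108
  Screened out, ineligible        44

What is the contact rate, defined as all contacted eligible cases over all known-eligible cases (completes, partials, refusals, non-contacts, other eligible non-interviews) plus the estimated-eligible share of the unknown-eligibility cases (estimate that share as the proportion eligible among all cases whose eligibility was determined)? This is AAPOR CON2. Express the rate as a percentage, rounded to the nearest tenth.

58.7%

Num → 122 + 8 + 78 + 5 = 213
Eligible (known) → 122 + 8 + 78 + 57 + 5 = 270
e = 270 / (270 + 44) = 270 / 314 = 0.8599
Eligible share of unknowns → 0.8599 × 108 = 92.87
Denom → 270 + 92.87 = 362.87
CON2 = 213 / 362.87 = 0.5870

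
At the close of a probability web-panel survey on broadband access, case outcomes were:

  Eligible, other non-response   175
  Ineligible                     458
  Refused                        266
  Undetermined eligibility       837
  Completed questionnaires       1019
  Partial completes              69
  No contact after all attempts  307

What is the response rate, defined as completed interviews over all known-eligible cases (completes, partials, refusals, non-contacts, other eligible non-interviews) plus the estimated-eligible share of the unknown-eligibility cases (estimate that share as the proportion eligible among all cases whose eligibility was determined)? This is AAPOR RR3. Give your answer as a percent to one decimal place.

40.7%

Top = 1019
Determined eligible = 1019 + 69 + 266 + 307 + 175 = 1836
e = 1836 / (1836 + 458) = 1836 / 2294 = 0.8003
e × U = 0.8003 × 837 = 669.85
Denom = 1836 + 669.85 = 2505.85
RR3 = 1019 / 2505.85 = 0.4066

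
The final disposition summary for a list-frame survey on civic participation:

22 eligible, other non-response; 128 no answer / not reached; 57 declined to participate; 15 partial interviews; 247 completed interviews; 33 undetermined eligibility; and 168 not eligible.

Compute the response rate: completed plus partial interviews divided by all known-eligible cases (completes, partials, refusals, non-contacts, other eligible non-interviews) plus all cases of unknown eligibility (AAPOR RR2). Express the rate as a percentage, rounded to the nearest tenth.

52.2%

Top: 247 + 15 = 262
Denominator: 247 + 15 + 57 + 128 + 22 + 33 = 502
RR2 = 262 / 502 = 0.5219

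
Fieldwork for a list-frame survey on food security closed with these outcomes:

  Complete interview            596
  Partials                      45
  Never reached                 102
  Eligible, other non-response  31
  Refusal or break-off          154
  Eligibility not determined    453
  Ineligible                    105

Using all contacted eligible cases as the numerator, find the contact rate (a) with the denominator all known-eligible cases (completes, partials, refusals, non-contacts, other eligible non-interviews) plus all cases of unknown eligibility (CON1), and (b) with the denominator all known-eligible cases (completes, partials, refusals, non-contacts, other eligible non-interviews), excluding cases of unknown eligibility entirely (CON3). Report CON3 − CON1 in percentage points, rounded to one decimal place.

29.2

Num: 596 + 45 + 154 + 31 = 826
Denominator: 596 + 45 + 154 + 102 + 31 + 453 = 1381
CON1 = 826 / 1381 = 0.5981
Denominator: 596 + 45 + 154 + 102 + 31 = 928
CON3 = 826 / 928 = 0.8901
Difference = 89.01 − 59.81 = 29.20 percentage points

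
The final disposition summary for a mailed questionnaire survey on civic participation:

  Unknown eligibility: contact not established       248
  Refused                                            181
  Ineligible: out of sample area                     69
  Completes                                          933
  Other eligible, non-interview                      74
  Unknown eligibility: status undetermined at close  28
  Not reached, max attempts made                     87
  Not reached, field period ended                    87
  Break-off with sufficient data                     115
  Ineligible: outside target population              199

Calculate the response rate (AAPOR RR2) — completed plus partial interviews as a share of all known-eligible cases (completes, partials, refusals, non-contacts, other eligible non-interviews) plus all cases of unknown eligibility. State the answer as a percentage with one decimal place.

59.8%

No answer / not reached = 87 + 87 = 174
Eligibility not determined = 248 + 28 = 276
Not eligible = 199 + 69 = 268
Top: 933 + 115 = 1048
Denominator: 933 + 115 + 181 + 174 + 74 + 276 = 1753
RR2 = 1048 / 1753 = 0.5978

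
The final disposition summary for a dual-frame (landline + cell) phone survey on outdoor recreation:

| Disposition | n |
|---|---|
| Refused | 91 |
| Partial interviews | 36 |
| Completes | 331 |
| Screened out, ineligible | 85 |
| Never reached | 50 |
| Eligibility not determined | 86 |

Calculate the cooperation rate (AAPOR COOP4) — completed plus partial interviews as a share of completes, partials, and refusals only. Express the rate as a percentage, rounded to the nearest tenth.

Top: 331 + 36 = 367
Denominator: 331 + 36 + 91 = 458
COOP4 = 367 / 458 = 0.8013

80.1%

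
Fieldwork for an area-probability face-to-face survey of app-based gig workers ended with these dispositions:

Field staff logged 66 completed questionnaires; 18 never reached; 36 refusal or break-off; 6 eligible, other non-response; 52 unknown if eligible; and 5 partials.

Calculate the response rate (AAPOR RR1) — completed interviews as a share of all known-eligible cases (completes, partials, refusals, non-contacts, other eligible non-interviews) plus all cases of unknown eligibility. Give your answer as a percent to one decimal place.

Numerator → 66
Denominator → 66 + 5 + 36 + 18 + 6 + 52 = 183
RR1 = 66 / 183 = 0.3607

36.1%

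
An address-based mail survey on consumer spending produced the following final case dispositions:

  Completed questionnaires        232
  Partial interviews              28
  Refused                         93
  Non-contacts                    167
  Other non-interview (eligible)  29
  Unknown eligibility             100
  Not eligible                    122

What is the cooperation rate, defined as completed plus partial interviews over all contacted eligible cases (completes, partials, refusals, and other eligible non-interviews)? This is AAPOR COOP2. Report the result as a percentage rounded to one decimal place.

68.1%

Num = 232 + 28 = 260
Base = 232 + 28 + 93 + 29 = 382
COOP2 = 260 / 382 = 0.6806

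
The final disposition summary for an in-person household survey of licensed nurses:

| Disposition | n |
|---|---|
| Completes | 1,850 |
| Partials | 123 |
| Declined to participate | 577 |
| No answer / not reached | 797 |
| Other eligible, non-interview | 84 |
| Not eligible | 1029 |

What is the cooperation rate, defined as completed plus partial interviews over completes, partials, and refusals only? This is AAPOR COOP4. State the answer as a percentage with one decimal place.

Numerator → 1850 + 123 = 1973
Denom → 1850 + 123 + 577 = 2550
COOP4 = 1973 / 2550 = 0.7737

77.4%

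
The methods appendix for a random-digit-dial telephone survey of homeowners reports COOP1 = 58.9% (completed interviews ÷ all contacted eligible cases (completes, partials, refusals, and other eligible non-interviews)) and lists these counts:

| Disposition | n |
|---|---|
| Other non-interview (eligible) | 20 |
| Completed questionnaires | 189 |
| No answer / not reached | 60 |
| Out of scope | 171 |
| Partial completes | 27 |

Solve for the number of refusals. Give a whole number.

85

COOP1 = 189 / D = 0.589
D = 189 / 0.589 = 320.9
Other denominator terms total 236
refusals = 320.9 − 236 ≈ 85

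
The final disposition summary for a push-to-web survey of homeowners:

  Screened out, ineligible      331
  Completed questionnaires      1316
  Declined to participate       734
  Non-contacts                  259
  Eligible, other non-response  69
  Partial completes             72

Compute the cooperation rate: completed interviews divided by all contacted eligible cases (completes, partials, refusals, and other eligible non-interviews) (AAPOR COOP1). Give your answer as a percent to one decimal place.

60.1%

Top: 1316
Base: 1316 + 72 + 734 + 69 = 2191
COOP1 = 1316 / 2191 = 0.6006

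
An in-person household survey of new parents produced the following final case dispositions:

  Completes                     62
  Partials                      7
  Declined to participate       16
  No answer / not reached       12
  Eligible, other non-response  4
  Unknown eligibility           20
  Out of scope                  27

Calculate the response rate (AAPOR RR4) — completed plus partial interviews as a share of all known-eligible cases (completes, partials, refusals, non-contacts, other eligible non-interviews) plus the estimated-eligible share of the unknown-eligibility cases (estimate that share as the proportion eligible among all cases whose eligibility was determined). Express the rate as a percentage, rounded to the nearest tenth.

59.1%

Top → 62 + 7 = 69
Eligible (known) → 62 + 7 + 16 + 12 + 4 = 101
e = 101 / (101 + 27) = 101 / 128 = 0.7891
Estimated eligible among unknowns → 0.7891 × 20 = 15.78
Denominator → 101 + 15.78 = 116.78
RR4 = 69 / 116.78 = 0.5909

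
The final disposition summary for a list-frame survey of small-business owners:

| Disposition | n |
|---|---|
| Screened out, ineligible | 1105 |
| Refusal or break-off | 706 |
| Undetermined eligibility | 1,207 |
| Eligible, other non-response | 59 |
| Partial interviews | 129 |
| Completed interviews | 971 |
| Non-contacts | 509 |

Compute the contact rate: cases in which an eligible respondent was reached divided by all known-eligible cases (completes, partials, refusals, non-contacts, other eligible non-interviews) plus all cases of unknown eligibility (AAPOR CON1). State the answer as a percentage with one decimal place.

52.1%

Top = 971 + 129 + 706 + 59 = 1865
Denominator = 971 + 129 + 706 + 509 + 59 + 1207 = 3581
CON1 = 1865 / 3581 = 0.5208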